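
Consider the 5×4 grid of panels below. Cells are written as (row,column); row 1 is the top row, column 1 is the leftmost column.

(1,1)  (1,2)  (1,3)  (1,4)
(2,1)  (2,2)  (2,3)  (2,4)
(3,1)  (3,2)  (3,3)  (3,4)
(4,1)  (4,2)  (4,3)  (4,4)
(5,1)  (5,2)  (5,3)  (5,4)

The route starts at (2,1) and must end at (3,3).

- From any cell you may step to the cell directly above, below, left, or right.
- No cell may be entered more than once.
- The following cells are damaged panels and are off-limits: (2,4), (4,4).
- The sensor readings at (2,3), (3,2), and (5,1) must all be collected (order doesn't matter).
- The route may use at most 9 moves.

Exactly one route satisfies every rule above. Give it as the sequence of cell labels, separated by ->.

(2,1) -> (3,1) -> (4,1) -> (5,1) -> (5,2) -> (4,2) -> (3,2) -> (2,2) -> (2,3) -> (3,3)

The budget equals the shortest possible length, so every move has to be on a shortest route through the required cells.
Route from (2,1): down 3 to (5,1), right 1 to (5,2), up 3 to (2,2), right 1 to (2,3), down 1 to (3,3) — 9 moves in all.
Check: all required cells visited; 9 ≤ 9 moves.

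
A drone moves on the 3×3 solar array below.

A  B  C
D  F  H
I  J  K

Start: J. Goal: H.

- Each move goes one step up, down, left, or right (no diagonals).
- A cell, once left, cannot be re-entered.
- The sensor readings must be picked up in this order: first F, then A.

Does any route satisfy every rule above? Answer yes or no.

yes

One route that works: J → F → D → A → B → C → H.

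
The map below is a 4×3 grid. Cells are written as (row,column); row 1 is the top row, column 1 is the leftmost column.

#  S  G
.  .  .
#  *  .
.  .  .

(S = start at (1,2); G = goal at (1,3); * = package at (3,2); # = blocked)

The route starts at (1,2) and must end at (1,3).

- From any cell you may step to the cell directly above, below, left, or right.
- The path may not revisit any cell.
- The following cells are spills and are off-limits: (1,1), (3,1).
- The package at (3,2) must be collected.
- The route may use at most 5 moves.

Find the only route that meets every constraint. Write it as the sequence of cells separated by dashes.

Any route must reach (3,2) and still end at (1,3) within 5 moves, so the order of the required stops is forced.
Route from (1,2): 2× down (reaching (3,2)), right to (3,3), 2× up (reaching (1,3)) — 5 moves in all.
Check: all required cells visited; 5 ≤ 5 moves.

(1,2) - (2,2) - (3,2) - (3,3) - (2,3) - (1,3)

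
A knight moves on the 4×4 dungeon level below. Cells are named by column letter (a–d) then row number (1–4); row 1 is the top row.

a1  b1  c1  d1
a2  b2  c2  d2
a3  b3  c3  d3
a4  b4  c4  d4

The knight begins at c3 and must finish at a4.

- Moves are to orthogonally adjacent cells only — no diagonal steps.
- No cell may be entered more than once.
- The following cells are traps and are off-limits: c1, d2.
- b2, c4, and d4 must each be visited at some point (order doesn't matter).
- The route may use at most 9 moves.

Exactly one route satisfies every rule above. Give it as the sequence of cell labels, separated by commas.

The 9-move cap with required stops at b2, c4, d4 leaves no slack for detours.
Route from c3: right to d3, down to d4, 2× left (reaching b4), 2× up (reaching b2), left to a2, 2× down (reaching a4) — 9 moves in all.
Check: all required cells visited; 9 ≤ 9 moves.

c3, d3, d4, c4, b4, b3, b2, a2, a3, a4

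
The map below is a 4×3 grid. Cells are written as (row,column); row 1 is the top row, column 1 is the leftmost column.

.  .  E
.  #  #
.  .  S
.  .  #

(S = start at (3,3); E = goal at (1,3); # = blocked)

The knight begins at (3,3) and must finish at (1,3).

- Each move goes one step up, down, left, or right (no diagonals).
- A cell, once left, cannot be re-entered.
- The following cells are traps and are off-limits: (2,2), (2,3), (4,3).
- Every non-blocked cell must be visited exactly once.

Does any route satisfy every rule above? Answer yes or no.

One route that works: (3,3) → (3,2) → (4,2) → (4,1) → (3,1) → (2,1) → (1,1) → (1,2) → (1,3).

yes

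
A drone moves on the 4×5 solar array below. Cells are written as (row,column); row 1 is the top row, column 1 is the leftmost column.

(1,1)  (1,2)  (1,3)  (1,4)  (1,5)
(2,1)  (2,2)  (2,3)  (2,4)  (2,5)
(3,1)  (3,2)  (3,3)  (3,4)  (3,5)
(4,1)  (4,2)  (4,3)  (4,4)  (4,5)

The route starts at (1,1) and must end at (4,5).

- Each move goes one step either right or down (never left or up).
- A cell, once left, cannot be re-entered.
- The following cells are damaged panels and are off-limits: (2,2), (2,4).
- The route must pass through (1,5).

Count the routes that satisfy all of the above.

A right/down-only route from (1,1) to (4,5) makes exactly 3 down-moves and 4 right-moves in some order.
With no other constraints that would be C(7,3) = 35 routes.
Split at (1,5) and multiply the segment counts (each segment already excludes blocked cells): (1,1)→(1,5): 1; (1,5)→(4,5): 1; product = 1.
That gives 1 route.

1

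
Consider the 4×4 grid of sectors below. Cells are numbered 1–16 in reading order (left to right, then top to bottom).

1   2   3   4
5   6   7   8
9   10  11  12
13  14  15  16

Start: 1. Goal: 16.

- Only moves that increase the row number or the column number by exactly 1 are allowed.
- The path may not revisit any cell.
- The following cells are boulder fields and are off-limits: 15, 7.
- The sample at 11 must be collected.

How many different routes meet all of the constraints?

3

A right/down-only route from 1 to 16 makes exactly 3 down-moves and 3 right-moves in some order.
With no other constraints that would be C(6,3) = 20 routes.
Split at 11 and multiply the segment counts (each segment already excludes blocked cells): 1→11: 3; 11→16: 1; product = 3.
That gives 3 routes.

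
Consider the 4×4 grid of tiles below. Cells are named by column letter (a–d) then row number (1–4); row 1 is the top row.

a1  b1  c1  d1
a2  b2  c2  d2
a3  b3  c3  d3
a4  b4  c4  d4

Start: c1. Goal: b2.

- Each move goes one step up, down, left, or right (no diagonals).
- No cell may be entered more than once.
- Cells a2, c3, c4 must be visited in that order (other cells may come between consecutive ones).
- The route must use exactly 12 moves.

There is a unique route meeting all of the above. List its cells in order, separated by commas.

c1, b1, a1, a2, a3, b3, c3, c4, d4, d3, d2, c2, b2

The waypoints must appear in the order a2, c3, c4, with no cell reused.
Route from c1: left 2 to a1, down 2 to a3, right 2 to c3, down 1 to c4, right 1 to d4, up 2 to d2, left 2 to b2 — 12 moves in all.
Check: order respected (a2 at step 3, c3 at step 6, c4 at step 7); 12 moves as required.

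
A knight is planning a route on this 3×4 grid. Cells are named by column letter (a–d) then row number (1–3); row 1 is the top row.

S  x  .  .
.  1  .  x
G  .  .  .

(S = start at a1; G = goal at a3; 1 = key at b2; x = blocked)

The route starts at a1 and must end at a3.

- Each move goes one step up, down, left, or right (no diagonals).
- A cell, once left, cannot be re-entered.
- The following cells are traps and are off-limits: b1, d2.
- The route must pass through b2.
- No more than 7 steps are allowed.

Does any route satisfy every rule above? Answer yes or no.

yes

One route that works: a1 → a2 → b2 → b3 → a3.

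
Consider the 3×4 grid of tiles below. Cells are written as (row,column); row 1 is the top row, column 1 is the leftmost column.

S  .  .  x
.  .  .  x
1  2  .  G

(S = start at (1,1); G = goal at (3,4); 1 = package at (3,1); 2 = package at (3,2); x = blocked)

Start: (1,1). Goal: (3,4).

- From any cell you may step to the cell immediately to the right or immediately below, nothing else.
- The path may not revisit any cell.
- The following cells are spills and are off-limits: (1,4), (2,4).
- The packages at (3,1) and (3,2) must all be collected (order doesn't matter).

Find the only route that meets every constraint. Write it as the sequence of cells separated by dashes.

Moves only go right or down, so the column and row indices never decrease.
Route from (1,1): 2× down (reaching (3,1)), 3× right (reaching (3,4)) — 5 moves in all.
Check: all required cells visited.

(1,1) - (2,1) - (3,1) - (3,2) - (3,3) - (3,4)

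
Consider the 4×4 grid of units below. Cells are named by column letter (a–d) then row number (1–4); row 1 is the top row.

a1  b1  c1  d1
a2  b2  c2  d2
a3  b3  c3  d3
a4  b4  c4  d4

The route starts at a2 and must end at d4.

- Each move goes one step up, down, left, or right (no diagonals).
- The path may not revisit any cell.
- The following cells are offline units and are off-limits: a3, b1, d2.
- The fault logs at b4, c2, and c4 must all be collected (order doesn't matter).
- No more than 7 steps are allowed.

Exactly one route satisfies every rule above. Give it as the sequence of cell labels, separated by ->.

a2 -> b2 -> c2 -> c3 -> b3 -> b4 -> c4 -> d4

The 7-move cap with required stops at b4, c2, c4 leaves no slack for detours.
Route from a2: 2× right (reaching c2), down to c3, left to b3, down to b4, 2× right (reaching d4) — 7 moves in all.
Check: all required cells visited; 7 ≤ 7 moves.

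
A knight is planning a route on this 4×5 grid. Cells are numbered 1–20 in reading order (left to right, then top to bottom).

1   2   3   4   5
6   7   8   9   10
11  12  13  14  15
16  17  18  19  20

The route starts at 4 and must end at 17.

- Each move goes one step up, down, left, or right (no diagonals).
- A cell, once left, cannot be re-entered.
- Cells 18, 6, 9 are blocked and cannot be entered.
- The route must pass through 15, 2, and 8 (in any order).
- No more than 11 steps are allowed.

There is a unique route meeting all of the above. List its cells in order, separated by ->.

4 -> 5 -> 10 -> 15 -> 14 -> 13 -> 8 -> 3 -> 2 -> 7 -> 12 -> 17

The 11-move cap with required stops at 15, 2, 8 leaves no slack for detours.
Route from 4: right 1 to 5, down 2 to 15, left 2 to 13, up 2 to 3, left 1 to 2, down 3 to 17 — 11 moves in all.
Check: all required cells visited; 11 ≤ 11 moves.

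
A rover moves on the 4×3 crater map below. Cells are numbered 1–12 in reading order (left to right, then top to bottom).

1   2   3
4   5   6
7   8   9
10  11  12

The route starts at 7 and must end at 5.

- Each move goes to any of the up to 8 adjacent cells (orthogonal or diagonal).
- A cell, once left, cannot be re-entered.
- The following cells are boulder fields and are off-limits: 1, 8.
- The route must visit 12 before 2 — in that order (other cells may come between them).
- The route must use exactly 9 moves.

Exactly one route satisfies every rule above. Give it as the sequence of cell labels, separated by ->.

The waypoints must appear in the order 12, 2, with no cell reused.
Route from 7: down to 10, 2× right (reaching 12), 3× up (reaching 3), left to 2, down-left to 4, right to 5 — 9 moves in all.
Check: order respected (12 at step 3, 2 at step 7); 9 moves as required.

7 -> 10 -> 11 -> 12 -> 9 -> 6 -> 3 -> 2 -> 4 -> 5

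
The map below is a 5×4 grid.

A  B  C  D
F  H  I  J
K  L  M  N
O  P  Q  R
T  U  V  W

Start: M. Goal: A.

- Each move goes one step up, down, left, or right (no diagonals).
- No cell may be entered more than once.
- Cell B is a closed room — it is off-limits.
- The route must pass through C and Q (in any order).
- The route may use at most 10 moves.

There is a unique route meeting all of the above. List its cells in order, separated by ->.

M -> Q -> R -> N -> J -> D -> C -> I -> H -> F -> A

The 10-move cap with required stops at C, Q leaves no slack for detours.
Route from M: down to Q, right to R, 3× up (reaching D), left to C, down to I, 2× left (reaching F), up to A — 10 moves in all.
Check: all required cells visited; 10 ≤ 10 moves.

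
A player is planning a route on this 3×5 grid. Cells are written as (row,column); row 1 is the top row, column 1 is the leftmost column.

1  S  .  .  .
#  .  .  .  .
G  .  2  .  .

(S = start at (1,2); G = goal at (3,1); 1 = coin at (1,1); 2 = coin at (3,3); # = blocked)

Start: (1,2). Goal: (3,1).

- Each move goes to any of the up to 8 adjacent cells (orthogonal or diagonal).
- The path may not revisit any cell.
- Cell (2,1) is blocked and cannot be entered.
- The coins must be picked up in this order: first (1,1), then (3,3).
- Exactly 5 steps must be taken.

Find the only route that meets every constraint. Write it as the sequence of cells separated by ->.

The waypoints must appear in the order (1,1), (3,3), with no cell reused.
Route from (1,2): left 1 to (1,1), down-right 2 to (3,3), left 2 to (3,1) — 5 moves in all.
Check: order respected (1 at step 1, 2 at step 3); 5 moves as required.

(1,2) -> (1,1) -> (2,2) -> (3,3) -> (3,2) -> (3,1)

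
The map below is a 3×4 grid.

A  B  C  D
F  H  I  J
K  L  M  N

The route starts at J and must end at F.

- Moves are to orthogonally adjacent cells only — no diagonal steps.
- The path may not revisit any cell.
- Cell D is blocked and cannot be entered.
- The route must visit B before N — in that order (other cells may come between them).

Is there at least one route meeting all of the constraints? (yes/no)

no

Ignoring the required order, 6 revisit-free routes from J to F pass through all of B and N; the waypoint orders that occur are N → B (6) — never B → N.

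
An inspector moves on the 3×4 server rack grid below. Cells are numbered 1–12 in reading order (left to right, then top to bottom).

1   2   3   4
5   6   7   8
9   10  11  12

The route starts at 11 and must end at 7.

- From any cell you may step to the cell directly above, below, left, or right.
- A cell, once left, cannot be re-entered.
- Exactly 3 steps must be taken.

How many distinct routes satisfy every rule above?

Need simple routes of exactly 3 moves from 11 to 7 (Manhattan distance 1, so 1 moves are spent on a detour and 1 undoing it).
Enumerating: 11 10 6 7 | 11 12 8 7.
That gives 2 routes.

2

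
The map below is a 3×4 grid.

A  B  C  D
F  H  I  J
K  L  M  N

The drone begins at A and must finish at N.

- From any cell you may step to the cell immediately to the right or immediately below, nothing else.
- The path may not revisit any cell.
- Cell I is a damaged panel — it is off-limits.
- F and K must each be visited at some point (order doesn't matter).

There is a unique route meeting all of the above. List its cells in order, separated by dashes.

A - F - K - L - M - N

Moves only go right or down, so the column and row indices never decrease.
Route from A: 2× down (reaching K), 3× right (reaching N) — 5 moves in all.
Check: all required cells visited.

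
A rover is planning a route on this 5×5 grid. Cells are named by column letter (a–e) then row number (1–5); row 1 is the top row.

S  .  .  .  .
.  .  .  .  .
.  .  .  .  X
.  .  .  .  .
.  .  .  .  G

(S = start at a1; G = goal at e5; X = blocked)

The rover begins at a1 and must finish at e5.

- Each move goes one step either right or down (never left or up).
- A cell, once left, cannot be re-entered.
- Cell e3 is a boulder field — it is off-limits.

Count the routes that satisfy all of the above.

55

A right/down-only route from a1 to e5 makes exactly 4 down-moves and 4 right-moves in some order.
With no other constraints that would be C(8,4) = 70 routes.
Subtract routes through each blocked cell (inclusion–exclusion for overlaps): − through e3: 15 → 55.
That gives 55 routes.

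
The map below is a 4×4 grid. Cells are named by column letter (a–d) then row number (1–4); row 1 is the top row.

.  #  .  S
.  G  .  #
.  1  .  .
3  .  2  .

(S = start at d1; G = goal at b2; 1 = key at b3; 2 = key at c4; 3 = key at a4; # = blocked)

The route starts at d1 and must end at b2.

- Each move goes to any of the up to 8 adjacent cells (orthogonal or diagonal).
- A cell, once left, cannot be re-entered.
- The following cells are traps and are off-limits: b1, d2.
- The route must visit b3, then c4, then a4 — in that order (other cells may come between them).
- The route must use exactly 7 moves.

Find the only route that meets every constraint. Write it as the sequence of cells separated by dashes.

d1 - c2 - b3 - c4 - b4 - a4 - a3 - b2

The waypoints must appear in the order b3, c4, a4, with no cell reused.
Route from d1: 2× down-left (reaching b3), down-right to c4, 2× left (reaching a4), up to a3, up-right to b2 — 7 moves in all.
Check: order respected (1 at step 2, 2 at step 3, 3 at step 5); 7 moves as required.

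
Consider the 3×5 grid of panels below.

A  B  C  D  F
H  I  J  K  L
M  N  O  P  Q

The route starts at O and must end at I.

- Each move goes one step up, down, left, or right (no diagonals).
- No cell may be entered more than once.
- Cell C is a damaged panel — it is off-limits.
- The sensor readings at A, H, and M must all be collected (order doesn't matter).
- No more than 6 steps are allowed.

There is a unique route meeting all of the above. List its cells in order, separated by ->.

O -> N -> M -> H -> A -> B -> I

The budget equals the shortest possible length, so every move has to be on a shortest route through the required cells.
Route from O: 2× left (reaching M), 2× up (reaching A), right to B, down to I — 6 moves in all.
Check: all required cells visited; 6 ≤ 6 moves.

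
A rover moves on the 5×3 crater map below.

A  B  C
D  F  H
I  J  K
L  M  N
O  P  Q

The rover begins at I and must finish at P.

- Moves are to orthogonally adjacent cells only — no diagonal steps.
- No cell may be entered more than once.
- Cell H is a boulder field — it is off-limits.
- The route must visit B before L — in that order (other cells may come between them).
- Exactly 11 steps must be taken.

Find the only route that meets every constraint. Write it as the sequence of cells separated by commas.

The waypoints must appear in the order B, L, with no cell reused.
Route from I: 2× up (reaching A), right to B, 2× down (reaching J), right to K, down to N, 2× left (reaching L), down to O, right to P — 11 moves in all.
Check: order respected (B at step 3, L at step 9); 11 moves as required.

I, D, A, B, F, J, K, N, M, L, O, P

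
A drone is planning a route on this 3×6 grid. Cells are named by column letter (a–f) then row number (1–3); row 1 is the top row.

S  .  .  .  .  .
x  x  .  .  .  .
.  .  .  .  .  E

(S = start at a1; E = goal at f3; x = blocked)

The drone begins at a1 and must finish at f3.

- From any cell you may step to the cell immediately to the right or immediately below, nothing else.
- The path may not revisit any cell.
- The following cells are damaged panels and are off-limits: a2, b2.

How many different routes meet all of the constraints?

10

A right/down-only route from a1 to f3 makes exactly 2 down-moves and 5 right-moves in some order.
With no other constraints that would be C(7,2) = 21 routes.
Subtract routes through each blocked cell (inclusion–exclusion for overlaps): − through a2: 6 − through b2: 10 + through a2&b2: 5 → 10.
That gives 10 routes.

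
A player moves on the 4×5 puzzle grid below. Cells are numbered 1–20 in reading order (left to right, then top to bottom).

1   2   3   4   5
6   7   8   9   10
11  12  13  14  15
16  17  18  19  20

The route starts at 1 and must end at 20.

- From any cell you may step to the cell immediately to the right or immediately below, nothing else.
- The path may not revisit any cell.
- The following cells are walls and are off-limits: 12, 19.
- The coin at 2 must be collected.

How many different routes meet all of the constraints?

A right/down-only route from 1 to 20 makes exactly 3 down-moves and 4 right-moves in some order.
With no other constraints that would be C(7,3) = 35 routes.
Split at 2 and multiply the segment counts (each segment already excludes blocked cells): 1→2: 1; 2→20: 9; product = 9.
That gives 9 routes.

9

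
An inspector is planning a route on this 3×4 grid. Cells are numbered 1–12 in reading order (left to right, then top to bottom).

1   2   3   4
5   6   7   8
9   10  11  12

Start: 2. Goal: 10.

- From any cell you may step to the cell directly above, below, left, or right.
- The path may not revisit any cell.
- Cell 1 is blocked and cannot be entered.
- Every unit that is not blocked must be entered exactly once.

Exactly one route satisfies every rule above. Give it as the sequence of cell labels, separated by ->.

Need to visit all 11 open cells exactly once, starting at 2 and ending at 10.
Cell 9 has only two open neighbours (5 and 10), so the path must pass straight through it: one of those is the cell it's entered from and the other is where it exits.
Route from 2: right 2 to 4, down 2 to 12, left 1 to 11, up 1 to 7, left 2 to 5, down 1 to 9, right 1 to 10 — 10 moves in all.
Check: all 11 open cells covered.

2 -> 3 -> 4 -> 8 -> 12 -> 11 -> 7 -> 6 -> 5 -> 9 -> 10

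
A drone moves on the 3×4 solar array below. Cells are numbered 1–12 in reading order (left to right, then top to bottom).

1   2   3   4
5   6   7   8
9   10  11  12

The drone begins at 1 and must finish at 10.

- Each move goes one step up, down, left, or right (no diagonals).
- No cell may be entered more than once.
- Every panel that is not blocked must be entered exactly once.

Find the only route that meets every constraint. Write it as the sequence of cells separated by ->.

Need to visit all 12 open cells exactly once, starting at 1 and ending at 10.
Cell 9 has only two open neighbours (5 and 10), so the path must pass straight through it: one of those is the cell it's entered from and the other is where it exits.
Route from 1: 3× right (reaching 4), 2× down (reaching 12), left to 11, up to 7, 2× left (reaching 5), down to 9, right to 10 — 11 moves in all.
Check: all 12 open cells covered.

1 -> 2 -> 3 -> 4 -> 8 -> 12 -> 11 -> 7 -> 6 -> 5 -> 9 -> 10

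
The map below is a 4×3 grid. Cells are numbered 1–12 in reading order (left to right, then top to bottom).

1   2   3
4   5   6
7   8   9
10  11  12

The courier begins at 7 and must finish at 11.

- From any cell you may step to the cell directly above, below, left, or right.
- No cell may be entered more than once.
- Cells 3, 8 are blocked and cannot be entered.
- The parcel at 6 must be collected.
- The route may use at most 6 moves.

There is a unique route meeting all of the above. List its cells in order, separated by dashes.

The 6-move cap with required stops at 6 leaves no slack for detours.
Route from 7: up to 4, 2× right (reaching 6), 2× down (reaching 12), left to 11 — 6 moves in all.
Check: all required cells visited; 6 ≤ 6 moves.

7 - 4 - 5 - 6 - 9 - 12 - 11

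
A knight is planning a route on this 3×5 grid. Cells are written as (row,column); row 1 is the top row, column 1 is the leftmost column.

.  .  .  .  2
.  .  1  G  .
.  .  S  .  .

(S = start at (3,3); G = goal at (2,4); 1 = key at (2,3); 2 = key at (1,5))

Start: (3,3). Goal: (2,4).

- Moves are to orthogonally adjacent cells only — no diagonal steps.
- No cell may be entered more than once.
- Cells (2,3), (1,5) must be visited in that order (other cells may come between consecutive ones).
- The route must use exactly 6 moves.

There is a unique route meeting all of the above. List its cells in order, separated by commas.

(3,3), (2,3), (1,3), (1,4), (1,5), (2,5), (2,4)

The waypoints must appear in the order (2,3), (1,5), with no cell reused.
Route from (3,3): up 2 to (1,3), right 2 to (1,5), down 1 to (2,5), left 1 to (2,4) — 6 moves in all.
Check: order respected (1 at step 1, 2 at step 4); 6 moves as required.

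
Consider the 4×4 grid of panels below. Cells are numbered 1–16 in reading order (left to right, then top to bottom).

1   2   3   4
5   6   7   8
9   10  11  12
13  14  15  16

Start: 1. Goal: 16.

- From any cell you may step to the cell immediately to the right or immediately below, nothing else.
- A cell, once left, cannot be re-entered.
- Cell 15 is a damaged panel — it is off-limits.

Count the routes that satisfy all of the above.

A right/down-only route from 1 to 16 makes exactly 3 down-moves and 3 right-moves in some order.
With no other constraints that would be C(6,3) = 20 routes.
Subtract routes through each blocked cell (inclusion–exclusion for overlaps): − through 15: 10 → 10.
That gives 10 routes.

10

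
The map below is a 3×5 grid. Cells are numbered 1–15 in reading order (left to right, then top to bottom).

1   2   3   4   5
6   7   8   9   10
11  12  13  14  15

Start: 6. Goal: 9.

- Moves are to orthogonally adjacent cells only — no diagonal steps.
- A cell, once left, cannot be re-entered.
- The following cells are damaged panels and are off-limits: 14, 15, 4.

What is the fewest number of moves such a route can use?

The Manhattan distance from 6 to 9 is |2−2| + |1−4| = 3, so at least 3 moves are needed.
A route of 3 moves achieves this: 6 → 7 → 8 → 9.
Since 3 matches the lower bound, it is optimal.

3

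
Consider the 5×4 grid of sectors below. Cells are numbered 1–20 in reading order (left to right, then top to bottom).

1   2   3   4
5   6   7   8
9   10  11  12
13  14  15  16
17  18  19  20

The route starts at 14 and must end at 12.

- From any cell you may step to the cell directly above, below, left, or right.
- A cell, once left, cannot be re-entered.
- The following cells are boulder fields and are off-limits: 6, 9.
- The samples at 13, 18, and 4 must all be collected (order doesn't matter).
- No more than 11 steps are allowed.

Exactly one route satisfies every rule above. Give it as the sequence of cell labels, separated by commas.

14, 13, 17, 18, 19, 15, 11, 7, 3, 4, 8, 12

Any route must reach 13, 18, and 4 and still end at 12 within 11 moves, so the order of the required stops is forced.
Route from 14: left to 13, down to 17, 2× right (reaching 19), 4× up (reaching 3), right to 4, 2× down (reaching 12) — 11 moves in all.
Check: all required cells visited; 11 ≤ 11 moves.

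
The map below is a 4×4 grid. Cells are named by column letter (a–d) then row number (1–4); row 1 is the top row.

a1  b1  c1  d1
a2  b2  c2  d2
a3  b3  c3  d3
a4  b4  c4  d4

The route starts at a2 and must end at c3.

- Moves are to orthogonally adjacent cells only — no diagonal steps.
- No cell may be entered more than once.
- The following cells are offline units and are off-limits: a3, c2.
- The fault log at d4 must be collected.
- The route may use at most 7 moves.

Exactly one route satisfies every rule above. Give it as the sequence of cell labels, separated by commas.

The 7-move cap with required stops at d4 leaves no slack for detours.
Route from a2: right 1 to b2, down 2 to b4, right 2 to d4, up 1 to d3, left 1 to c3 — 7 moves in all.
Check: all required cells visited; 7 ≤ 7 moves.

a2, b2, b3, b4, c4, d4, d3, c3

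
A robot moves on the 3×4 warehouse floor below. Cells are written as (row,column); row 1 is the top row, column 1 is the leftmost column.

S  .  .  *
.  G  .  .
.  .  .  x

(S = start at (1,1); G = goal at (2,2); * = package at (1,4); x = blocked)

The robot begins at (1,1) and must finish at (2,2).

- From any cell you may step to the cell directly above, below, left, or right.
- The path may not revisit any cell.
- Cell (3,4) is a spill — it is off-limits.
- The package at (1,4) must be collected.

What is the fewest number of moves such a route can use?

6

Any route passes through (1,4) somewhere between (1,1) and (2,2). Summing Manhattan distances along the two legs ((1,1) → (1,4) → (2,2)) gives a lower bound of 3 + 3 = 6 moves.
A route of 6 moves achieves this: (1,1) → (1,2) → (1,3) → (1,4) → (2,4) → (2,3) → (2,2).
Since 6 matches the lower bound, it is optimal.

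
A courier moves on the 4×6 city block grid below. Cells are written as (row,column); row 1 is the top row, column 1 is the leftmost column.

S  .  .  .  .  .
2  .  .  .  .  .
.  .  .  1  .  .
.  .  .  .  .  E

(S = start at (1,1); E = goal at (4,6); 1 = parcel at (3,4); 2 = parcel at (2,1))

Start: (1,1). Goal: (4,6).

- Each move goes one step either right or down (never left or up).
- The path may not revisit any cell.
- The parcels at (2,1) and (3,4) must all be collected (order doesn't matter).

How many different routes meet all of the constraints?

A right/down-only route from (1,1) to (4,6) makes exactly 3 down-moves and 5 right-moves in some order.
With no other constraints that would be C(8,3) = 56 routes.
A monotone route can only reach the required cells in the order (2,1), (3,4), so split there and multiply the segment counts: (1,1)→(2,1): 1; (2,1)→(3,4): 4; (3,4)→(4,6): 3; product = 12.
That gives 12 routes.

12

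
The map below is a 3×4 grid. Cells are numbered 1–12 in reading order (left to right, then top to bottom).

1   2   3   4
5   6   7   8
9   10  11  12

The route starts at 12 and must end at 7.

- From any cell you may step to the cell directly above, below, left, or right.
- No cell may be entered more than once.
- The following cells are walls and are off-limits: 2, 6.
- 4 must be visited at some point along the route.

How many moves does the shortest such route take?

Any route passes through 4 somewhere between 12 and 7. Summing Manhattan distances along the two legs (12 → 4 → 7) gives a lower bound of 2 + 2 = 4 moves.
A route of 4 moves achieves this: 12 → 8 → 4 → 3 → 7.
Since 4 matches the lower bound, it is optimal.

4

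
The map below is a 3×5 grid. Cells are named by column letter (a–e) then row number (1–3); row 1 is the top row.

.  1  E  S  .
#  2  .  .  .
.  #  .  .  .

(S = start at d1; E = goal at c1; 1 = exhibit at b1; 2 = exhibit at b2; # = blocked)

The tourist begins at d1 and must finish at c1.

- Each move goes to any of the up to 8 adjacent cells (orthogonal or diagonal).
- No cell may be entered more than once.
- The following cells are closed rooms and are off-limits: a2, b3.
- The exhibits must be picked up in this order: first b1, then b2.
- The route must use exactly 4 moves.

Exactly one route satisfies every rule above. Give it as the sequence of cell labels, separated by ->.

The waypoints must appear in the order b1, b2, with no cell reused.
Route from d1: down-left to c2, up-left to b1, down to b2, up-right to c1 — 4 moves in all.
Check: order respected (1 at step 2, 2 at step 3); 4 moves as required.

d1 -> c2 -> b1 -> b2 -> c1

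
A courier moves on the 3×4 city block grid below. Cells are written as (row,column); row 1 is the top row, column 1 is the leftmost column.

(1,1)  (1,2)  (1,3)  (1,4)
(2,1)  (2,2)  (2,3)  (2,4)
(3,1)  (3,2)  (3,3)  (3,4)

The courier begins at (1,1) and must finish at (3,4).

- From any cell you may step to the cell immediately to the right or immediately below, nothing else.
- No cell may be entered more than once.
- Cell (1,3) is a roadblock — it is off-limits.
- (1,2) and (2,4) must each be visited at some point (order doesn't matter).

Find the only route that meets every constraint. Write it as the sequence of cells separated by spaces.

Moves only go right or down, so the column and row indices never decrease.
Route from (1,1): right to (1,2), down to (2,2), 2× right (reaching (2,4)), down to (3,4) — 5 moves in all.
Check: all required cells visited.

(1,1) (1,2) (2,2) (2,3) (2,4) (3,4)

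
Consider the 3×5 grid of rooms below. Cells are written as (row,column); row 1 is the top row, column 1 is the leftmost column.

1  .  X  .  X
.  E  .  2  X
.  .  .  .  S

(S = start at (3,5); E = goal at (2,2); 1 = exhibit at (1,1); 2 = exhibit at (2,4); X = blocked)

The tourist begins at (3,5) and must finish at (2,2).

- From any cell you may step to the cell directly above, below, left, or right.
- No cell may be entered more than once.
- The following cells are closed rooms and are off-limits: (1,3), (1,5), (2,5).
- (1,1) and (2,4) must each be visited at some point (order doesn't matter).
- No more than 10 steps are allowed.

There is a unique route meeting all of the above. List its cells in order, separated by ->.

(3,5) -> (3,4) -> (2,4) -> (2,3) -> (3,3) -> (3,2) -> (3,1) -> (2,1) -> (1,1) -> (1,2) -> (2,2)

The budget equals the shortest possible length, so every move has to be on a shortest route through the required cells.
Route from (3,5): left 1 to (3,4), up 1 to (2,4), left 1 to (2,3), down 1 to (3,3), left 2 to (3,1), up 2 to (1,1), right 1 to (1,2), down 1 to (2,2) — 10 moves in all.
Check: all required cells visited; 10 ≤ 10 moves.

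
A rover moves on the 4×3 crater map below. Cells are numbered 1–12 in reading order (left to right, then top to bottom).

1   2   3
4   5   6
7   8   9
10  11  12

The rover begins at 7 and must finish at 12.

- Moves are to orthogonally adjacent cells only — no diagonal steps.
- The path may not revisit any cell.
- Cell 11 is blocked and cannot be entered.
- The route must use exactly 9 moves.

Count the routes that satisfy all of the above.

2

Need simple routes of exactly 9 moves from 7 to 12 (Manhattan distance 3, so 3 moves are spent on a detour and 3 undoing it).
Enumerating: 7 4 1 2 3 6 5 8 9 12 | 7 8 5 4 1 2 3 6 9 12.
That gives 2 routes.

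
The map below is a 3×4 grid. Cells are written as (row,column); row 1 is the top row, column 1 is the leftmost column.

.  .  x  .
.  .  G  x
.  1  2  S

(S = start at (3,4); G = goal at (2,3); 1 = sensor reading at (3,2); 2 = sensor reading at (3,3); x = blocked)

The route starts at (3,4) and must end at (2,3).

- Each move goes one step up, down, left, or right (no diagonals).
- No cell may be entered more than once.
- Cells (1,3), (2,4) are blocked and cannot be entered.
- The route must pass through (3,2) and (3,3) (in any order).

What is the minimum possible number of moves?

Any route passes through (3,2) and (3,3) in some order between (3,4) and (2,3). Summing Manhattan distances along each leg and taking the cheapest ordering ((3,4) → (3,2) → (3,3) → (2,3)) gives a lower bound of 2 + 1 + 1 = 4 moves.
A route of 4 moves achieves this: (3,4) → (3,3) → (3,2) → (2,2) → (2,3).
Since 4 matches the lower bound, it is optimal.

4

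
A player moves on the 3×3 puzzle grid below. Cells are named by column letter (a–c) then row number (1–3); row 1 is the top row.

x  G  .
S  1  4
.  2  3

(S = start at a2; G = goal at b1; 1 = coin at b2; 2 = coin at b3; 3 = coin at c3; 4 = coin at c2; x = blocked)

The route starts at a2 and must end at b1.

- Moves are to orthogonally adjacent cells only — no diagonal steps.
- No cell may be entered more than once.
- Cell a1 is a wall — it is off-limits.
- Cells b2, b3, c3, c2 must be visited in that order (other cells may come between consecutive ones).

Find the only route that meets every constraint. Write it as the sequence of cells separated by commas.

a2, b2, b3, c3, c2, c1, b1

The waypoints must appear in the order b2, b3, c3, c2, with no cell reused.
Route from a2: right 1 to b2, down 1 to b3, right 1 to c3, up 2 to c1, left 1 to b1 — 6 moves in all.
Check: order respected (1 at step 1, 2 at step 2, 3 at step 3, 4 at step 4).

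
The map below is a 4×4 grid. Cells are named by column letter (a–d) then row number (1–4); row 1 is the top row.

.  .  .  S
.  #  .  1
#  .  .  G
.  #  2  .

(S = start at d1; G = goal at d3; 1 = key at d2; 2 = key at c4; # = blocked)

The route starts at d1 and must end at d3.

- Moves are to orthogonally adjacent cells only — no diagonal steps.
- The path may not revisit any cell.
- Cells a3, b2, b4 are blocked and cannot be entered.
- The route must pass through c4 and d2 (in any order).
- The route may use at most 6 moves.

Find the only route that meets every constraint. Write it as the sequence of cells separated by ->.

d1 -> d2 -> c2 -> c3 -> c4 -> d4 -> d3

The 6-move cap with required stops at c4, d2 leaves no slack for detours.
Route from d1: down to d2, left to c2, 2× down (reaching c4), right to d4, up to d3 — 6 moves in all.
Check: all required cells visited; 6 ≤ 6 moves.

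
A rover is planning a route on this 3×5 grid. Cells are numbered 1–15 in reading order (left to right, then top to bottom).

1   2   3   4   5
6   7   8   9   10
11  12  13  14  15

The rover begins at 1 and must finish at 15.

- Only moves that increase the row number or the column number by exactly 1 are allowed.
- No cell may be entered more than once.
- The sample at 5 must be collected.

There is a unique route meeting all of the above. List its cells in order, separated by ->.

Moves only go right or down, so the column and row indices never decrease.
Route from 1: right 4 to 5, down 2 to 15 — 6 moves in all.
Check: all required cells visited.

1 -> 2 -> 3 -> 4 -> 5 -> 10 -> 15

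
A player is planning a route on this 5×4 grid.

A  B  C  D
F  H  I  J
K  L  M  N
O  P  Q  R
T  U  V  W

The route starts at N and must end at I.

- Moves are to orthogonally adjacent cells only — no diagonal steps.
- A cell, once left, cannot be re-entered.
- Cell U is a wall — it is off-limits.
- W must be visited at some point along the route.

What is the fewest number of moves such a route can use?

6

Any route passes through W somewhere between N and I. Summing Manhattan distances along the two legs (N → W → I) gives a lower bound of 2 + 4 = 6 moves.
A route of 6 moves achieves this: N → R → W → V → Q → M → I.
Since 6 matches the lower bound, it is optimal.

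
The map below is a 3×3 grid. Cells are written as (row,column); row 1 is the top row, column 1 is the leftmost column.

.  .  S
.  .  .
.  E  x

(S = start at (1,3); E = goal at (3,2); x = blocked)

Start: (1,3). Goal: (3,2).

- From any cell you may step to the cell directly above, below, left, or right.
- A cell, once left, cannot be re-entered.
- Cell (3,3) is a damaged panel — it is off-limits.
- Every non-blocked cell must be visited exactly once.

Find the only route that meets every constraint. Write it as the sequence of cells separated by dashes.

(1,3) - (2,3) - (2,2) - (1,2) - (1,1) - (2,1) - (3,1) - (3,2)

Need to visit all 8 open cells exactly once, starting at (1,3) and ending at (3,2).
Cell (1,1) has only two open neighbours ((2,1) and (1,2)), so the path must pass straight through it: one of those is the cell it's entered from and the other is where it exits.
Route from (1,3): down to (2,3), left to (2,2), up to (1,2), left to (1,1), 2× down (reaching (3,1)), right to (3,2) — 7 moves in all.
Check: all 8 open cells covered.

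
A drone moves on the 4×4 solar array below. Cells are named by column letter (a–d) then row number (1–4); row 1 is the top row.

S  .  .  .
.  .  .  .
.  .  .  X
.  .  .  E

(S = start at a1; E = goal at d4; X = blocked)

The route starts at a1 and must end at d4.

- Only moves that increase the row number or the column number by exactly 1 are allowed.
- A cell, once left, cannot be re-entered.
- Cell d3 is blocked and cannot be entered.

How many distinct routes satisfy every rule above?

10

A right/down-only route from a1 to d4 makes exactly 3 down-moves and 3 right-moves in some order.
With no other constraints that would be C(6,3) = 20 routes.
Subtract routes through each blocked cell (inclusion–exclusion for overlaps): − through d3: 10 → 10.
That gives 10 routes.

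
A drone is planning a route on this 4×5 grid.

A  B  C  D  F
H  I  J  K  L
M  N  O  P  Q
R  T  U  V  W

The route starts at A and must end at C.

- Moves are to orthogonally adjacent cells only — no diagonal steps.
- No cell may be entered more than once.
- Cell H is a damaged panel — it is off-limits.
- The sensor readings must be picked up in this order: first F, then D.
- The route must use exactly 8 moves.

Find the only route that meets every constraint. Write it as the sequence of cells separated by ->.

A -> B -> I -> J -> K -> L -> F -> D -> C

The waypoints must appear in the order F, D, with no cell reused.
Route from A: right to B, down to I, 3× right (reaching L), up to F, 2× left (reaching C) — 8 moves in all.
Check: order respected (F at step 6, D at step 7); 8 moves as required.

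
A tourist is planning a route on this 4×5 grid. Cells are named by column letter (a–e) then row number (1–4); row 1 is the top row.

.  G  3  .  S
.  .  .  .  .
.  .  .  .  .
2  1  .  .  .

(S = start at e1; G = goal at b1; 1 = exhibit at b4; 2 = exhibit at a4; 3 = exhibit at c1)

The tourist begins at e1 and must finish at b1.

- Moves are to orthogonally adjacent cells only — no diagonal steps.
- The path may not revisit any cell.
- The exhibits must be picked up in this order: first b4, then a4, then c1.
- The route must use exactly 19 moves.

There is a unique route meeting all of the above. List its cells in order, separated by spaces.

The waypoints must appear in the order b4, a4, c1, with no cell reused.
Route from e1: 3× down (reaching e4), 4× left (reaching a4), up to a3, 3× right (reaching d3), 2× up (reaching d1), left to c1, down to c2, 2× left (reaching a2), up to a1, right to b1 — 19 moves in all.
Check: order respected (1 at step 6, 2 at step 7, 3 at step 14); 19 moves as required.

e1 e2 e3 e4 d4 c4 b4 a4 a3 b3 c3 d3 d2 d1 c1 c2 b2 a2 a1 b1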